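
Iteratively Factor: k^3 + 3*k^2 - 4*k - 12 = (k - 2)*(k^2 + 5*k + 6) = (k - 2)*(k + 2)*(k + 3)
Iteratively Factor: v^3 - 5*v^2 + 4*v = (v - 1)*(v^2 - 4*v) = (v - 4)*(v - 1)*(v)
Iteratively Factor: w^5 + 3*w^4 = (w)*(w^4 + 3*w^3) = w^2*(w^3 + 3*w^2) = w^3*(w^2 + 3*w) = w^3*(w + 3)*(w)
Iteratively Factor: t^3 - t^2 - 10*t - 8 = (t - 4)*(t^2 + 3*t + 2) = (t - 4)*(t + 1)*(t + 2)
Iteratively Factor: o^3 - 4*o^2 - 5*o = (o + 1)*(o^2 - 5*o) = (o - 5)*(o + 1)*(o)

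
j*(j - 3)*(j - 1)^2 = j^4 - 5*j^3 + 7*j^2 - 3*j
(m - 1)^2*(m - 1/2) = m^3 - 5*m^2/2 + 2*m - 1/2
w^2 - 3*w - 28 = (w - 7)*(w + 4)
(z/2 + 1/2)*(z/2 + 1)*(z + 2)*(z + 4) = z^4/4 + 9*z^3/4 + 7*z^2 + 9*z + 4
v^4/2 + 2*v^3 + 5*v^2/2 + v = v*(v/2 + 1)*(v + 1)^2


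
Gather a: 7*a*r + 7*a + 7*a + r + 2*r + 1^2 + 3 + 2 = a*(7*r + 14) + 3*r + 6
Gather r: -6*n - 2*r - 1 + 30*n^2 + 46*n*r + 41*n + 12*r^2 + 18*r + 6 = 30*n^2 + 35*n + 12*r^2 + r*(46*n + 16) + 5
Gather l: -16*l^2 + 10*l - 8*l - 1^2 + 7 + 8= -16*l^2 + 2*l + 14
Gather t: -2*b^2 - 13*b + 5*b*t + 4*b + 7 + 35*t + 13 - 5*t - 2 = -2*b^2 - 9*b + t*(5*b + 30) + 18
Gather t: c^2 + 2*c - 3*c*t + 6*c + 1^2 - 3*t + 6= c^2 + 8*c + t*(-3*c - 3) + 7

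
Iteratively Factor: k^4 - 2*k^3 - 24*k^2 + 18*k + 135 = (k - 5)*(k^3 + 3*k^2 - 9*k - 27) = (k - 5)*(k - 3)*(k^2 + 6*k + 9) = (k - 5)*(k - 3)*(k + 3)*(k + 3)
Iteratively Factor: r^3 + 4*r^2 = (r)*(r^2 + 4*r) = r*(r + 4)*(r)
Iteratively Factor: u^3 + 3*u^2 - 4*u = (u - 1)*(u^2 + 4*u) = u*(u - 1)*(u + 4)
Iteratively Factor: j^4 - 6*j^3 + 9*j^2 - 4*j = (j)*(j^3 - 6*j^2 + 9*j - 4) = j*(j - 1)*(j^2 - 5*j + 4) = j*(j - 1)^2*(j - 4)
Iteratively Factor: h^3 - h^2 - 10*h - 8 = (h + 2)*(h^2 - 3*h - 4) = (h - 4)*(h + 2)*(h + 1)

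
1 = 1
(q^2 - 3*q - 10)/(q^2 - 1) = (q^2 - 3*q - 10)/(q^2 - 1)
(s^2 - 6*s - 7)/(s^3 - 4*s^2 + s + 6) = (s - 7)/(s^2 - 5*s + 6)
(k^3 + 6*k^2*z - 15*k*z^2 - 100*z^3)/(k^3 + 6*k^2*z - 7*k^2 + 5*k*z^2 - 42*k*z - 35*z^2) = (k^2 + k*z - 20*z^2)/(k^2 + k*z - 7*k - 7*z)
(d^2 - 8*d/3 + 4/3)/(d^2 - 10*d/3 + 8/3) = (3*d - 2)/(3*d - 4)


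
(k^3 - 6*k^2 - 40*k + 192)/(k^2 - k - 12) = (k^2 - 2*k - 48)/(k + 3)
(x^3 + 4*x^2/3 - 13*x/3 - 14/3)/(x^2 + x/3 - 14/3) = x + 1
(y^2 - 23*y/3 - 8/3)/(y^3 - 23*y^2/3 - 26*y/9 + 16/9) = 3*(3*y + 1)/(9*y^2 + 3*y - 2)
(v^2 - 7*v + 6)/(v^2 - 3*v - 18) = (v - 1)/(v + 3)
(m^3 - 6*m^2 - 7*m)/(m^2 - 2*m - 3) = m*(m - 7)/(m - 3)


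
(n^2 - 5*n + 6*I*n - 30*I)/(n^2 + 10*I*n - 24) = (n - 5)/(n + 4*I)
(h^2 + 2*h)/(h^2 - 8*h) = (h + 2)/(h - 8)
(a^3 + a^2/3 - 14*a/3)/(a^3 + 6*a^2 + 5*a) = (3*a^2 + a - 14)/(3*(a^2 + 6*a + 5))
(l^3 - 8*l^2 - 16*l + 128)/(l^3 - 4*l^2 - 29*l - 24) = (l^2 - 16)/(l^2 + 4*l + 3)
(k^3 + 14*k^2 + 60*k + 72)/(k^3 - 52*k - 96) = (k + 6)/(k - 8)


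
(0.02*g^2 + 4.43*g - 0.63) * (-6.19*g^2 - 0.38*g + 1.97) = -0.1238*g^4 - 27.4293*g^3 + 2.2557*g^2 + 8.9665*g - 1.2411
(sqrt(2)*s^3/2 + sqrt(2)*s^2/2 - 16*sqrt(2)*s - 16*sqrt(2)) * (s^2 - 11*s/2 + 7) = sqrt(2)*s^5/2 - 9*sqrt(2)*s^4/4 - 61*sqrt(2)*s^3/4 + 151*sqrt(2)*s^2/2 - 24*sqrt(2)*s - 112*sqrt(2)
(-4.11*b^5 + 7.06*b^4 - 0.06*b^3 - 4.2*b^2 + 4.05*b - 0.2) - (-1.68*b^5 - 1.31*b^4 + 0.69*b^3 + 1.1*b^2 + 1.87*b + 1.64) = -2.43*b^5 + 8.37*b^4 - 0.75*b^3 - 5.3*b^2 + 2.18*b - 1.84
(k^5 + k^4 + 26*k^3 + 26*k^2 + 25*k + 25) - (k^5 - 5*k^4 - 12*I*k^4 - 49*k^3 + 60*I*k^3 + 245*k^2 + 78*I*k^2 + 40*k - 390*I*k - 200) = 6*k^4 + 12*I*k^4 + 75*k^3 - 60*I*k^3 - 219*k^2 - 78*I*k^2 - 15*k + 390*I*k + 225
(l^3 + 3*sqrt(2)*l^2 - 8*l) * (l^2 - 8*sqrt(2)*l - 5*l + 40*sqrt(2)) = l^5 - 5*sqrt(2)*l^4 - 5*l^4 - 56*l^3 + 25*sqrt(2)*l^3 + 64*sqrt(2)*l^2 + 280*l^2 - 320*sqrt(2)*l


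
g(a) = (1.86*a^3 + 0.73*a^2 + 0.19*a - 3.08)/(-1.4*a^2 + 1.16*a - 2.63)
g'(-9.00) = -1.33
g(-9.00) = 10.29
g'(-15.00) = -1.33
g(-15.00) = 18.26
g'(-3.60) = -1.23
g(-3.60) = 3.25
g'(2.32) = -2.16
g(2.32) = -3.28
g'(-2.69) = -1.12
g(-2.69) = 2.17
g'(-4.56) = -1.28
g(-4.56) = 4.46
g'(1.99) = -2.39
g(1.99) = -2.53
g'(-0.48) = 0.43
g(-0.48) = 0.91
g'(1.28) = -2.79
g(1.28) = -0.66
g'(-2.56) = -1.09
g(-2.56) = 2.03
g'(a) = (2.8*a - 1.16)*(1.86*a^3 + 0.73*a^2 + 0.19*a - 3.08)/(-1.4*a^2 + 1.16*a - 2.63)^2 + (5.58*a^2 + 1.46*a + 0.19)/(-1.4*a^2 + 1.16*a - 2.63)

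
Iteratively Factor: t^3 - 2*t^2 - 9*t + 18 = (t - 2)*(t^2 - 9) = (t - 2)*(t + 3)*(t - 3)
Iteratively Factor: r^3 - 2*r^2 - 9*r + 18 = (r - 2)*(r^2 - 9) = (r - 3)*(r - 2)*(r + 3)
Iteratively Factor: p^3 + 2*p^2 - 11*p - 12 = (p + 4)*(p^2 - 2*p - 3) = (p - 3)*(p + 4)*(p + 1)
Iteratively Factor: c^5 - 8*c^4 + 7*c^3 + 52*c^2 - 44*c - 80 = (c + 2)*(c^4 - 10*c^3 + 27*c^2 - 2*c - 40) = (c - 5)*(c + 2)*(c^3 - 5*c^2 + 2*c + 8) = (c - 5)*(c - 2)*(c + 2)*(c^2 - 3*c - 4) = (c - 5)*(c - 4)*(c - 2)*(c + 2)*(c + 1)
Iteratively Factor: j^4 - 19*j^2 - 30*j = (j + 3)*(j^3 - 3*j^2 - 10*j) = (j - 5)*(j + 3)*(j^2 + 2*j) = j*(j - 5)*(j + 3)*(j + 2)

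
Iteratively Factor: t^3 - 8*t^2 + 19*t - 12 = (t - 1)*(t^2 - 7*t + 12) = (t - 4)*(t - 1)*(t - 3)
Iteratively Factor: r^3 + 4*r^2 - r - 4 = (r + 4)*(r^2 - 1) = (r + 1)*(r + 4)*(r - 1)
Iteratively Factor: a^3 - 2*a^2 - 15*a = (a + 3)*(a^2 - 5*a) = a*(a + 3)*(a - 5)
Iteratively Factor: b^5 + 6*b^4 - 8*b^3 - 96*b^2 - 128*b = (b + 2)*(b^4 + 4*b^3 - 16*b^2 - 64*b) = (b + 2)*(b + 4)*(b^3 - 16*b) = (b + 2)*(b + 4)^2*(b^2 - 4*b) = (b - 4)*(b + 2)*(b + 4)^2*(b)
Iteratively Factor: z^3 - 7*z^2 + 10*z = (z - 2)*(z^2 - 5*z) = z*(z - 2)*(z - 5)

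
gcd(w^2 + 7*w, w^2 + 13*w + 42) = w + 7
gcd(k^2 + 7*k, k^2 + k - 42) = k + 7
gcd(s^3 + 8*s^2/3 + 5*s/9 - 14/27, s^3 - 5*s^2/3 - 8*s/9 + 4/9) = s^2 + s/3 - 2/9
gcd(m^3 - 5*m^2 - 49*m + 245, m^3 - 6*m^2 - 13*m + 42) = m - 7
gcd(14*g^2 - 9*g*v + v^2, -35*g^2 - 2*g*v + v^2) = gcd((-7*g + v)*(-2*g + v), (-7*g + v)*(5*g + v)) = -7*g + v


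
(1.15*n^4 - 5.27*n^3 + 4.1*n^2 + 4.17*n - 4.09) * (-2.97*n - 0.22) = -3.4155*n^5 + 15.3989*n^4 - 11.0176*n^3 - 13.2869*n^2 + 11.2299*n + 0.8998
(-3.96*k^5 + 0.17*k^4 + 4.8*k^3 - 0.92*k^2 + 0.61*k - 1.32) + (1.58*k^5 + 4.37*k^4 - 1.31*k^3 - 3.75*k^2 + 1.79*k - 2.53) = -2.38*k^5 + 4.54*k^4 + 3.49*k^3 - 4.67*k^2 + 2.4*k - 3.85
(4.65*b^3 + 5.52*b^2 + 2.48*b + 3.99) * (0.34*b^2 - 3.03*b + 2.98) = 1.581*b^5 - 12.2127*b^4 - 2.0254*b^3 + 10.2918*b^2 - 4.6993*b + 11.8902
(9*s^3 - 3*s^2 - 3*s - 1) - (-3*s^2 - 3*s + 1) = 9*s^3 - 2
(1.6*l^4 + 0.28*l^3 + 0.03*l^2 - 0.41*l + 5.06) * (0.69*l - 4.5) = 1.104*l^5 - 7.0068*l^4 - 1.2393*l^3 - 0.4179*l^2 + 5.3364*l - 22.77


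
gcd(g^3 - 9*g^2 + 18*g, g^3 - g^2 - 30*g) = g^2 - 6*g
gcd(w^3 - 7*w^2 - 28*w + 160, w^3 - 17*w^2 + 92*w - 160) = w^2 - 12*w + 32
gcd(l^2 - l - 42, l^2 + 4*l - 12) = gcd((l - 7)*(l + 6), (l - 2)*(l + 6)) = l + 6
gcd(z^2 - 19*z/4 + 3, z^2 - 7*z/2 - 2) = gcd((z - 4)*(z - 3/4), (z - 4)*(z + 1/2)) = z - 4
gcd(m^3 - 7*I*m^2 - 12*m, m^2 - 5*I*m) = m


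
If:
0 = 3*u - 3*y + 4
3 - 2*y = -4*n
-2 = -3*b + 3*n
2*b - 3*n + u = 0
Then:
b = -5/6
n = -3/2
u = -17/6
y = -3/2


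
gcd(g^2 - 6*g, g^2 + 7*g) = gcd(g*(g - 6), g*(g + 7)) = g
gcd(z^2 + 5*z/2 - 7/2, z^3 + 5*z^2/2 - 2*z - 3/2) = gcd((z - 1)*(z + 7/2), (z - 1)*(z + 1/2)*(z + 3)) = z - 1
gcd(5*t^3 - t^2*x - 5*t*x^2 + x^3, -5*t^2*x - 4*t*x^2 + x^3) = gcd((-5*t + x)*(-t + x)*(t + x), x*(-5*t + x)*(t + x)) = -5*t^2 - 4*t*x + x^2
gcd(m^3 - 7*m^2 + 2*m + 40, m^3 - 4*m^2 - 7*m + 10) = m^2 - 3*m - 10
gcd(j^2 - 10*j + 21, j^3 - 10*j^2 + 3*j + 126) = j - 7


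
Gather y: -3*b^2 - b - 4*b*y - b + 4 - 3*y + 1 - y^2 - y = -3*b^2 - 2*b - y^2 + y*(-4*b - 4) + 5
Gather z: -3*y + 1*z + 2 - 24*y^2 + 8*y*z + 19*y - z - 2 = -24*y^2 + 8*y*z + 16*y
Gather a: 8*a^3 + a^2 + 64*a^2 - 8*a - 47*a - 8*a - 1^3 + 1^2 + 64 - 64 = 8*a^3 + 65*a^2 - 63*a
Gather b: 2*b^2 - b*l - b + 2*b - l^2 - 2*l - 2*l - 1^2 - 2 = 2*b^2 + b*(1 - l) - l^2 - 4*l - 3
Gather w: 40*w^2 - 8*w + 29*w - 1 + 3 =40*w^2 + 21*w + 2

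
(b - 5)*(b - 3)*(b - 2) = b^3 - 10*b^2 + 31*b - 30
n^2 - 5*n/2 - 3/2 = (n - 3)*(n + 1/2)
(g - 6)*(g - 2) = g^2 - 8*g + 12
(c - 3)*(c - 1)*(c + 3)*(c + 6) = c^4 + 5*c^3 - 15*c^2 - 45*c + 54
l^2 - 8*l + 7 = (l - 7)*(l - 1)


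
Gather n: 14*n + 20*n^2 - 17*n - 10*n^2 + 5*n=10*n^2 + 2*n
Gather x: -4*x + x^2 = x^2 - 4*x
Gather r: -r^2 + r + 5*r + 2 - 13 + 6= -r^2 + 6*r - 5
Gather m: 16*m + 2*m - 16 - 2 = 18*m - 18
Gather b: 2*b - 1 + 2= 2*b + 1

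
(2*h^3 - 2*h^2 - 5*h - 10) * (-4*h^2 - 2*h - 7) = -8*h^5 + 4*h^4 + 10*h^3 + 64*h^2 + 55*h + 70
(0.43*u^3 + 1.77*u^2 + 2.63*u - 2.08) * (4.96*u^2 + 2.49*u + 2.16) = 2.1328*u^5 + 9.8499*u^4 + 18.3809*u^3 + 0.0550999999999995*u^2 + 0.5016*u - 4.4928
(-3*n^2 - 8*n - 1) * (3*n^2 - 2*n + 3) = -9*n^4 - 18*n^3 + 4*n^2 - 22*n - 3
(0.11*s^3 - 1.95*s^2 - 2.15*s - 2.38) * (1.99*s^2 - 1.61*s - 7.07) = 0.2189*s^5 - 4.0576*s^4 - 1.9167*s^3 + 12.5118*s^2 + 19.0323*s + 16.8266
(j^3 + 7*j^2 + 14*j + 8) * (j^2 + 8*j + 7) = j^5 + 15*j^4 + 77*j^3 + 169*j^2 + 162*j + 56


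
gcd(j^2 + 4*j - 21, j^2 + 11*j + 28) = j + 7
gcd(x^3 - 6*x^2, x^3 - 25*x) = x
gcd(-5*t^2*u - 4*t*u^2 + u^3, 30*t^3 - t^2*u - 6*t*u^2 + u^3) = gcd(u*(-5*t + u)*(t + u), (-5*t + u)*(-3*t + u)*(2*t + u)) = 5*t - u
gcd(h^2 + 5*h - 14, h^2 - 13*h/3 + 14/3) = h - 2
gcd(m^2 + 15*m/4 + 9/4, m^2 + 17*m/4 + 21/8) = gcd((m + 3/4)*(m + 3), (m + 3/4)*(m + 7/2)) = m + 3/4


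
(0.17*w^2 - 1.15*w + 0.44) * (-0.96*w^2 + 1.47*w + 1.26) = -0.1632*w^4 + 1.3539*w^3 - 1.8987*w^2 - 0.8022*w + 0.5544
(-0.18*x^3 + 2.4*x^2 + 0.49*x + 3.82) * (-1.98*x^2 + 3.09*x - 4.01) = 0.3564*x^5 - 5.3082*x^4 + 7.1676*x^3 - 15.6735*x^2 + 9.8389*x - 15.3182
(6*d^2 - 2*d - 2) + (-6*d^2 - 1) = -2*d - 3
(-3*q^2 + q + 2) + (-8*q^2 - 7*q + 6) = -11*q^2 - 6*q + 8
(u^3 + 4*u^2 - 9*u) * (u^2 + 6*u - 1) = u^5 + 10*u^4 + 14*u^3 - 58*u^2 + 9*u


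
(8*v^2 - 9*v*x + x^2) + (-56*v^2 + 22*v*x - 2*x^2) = -48*v^2 + 13*v*x - x^2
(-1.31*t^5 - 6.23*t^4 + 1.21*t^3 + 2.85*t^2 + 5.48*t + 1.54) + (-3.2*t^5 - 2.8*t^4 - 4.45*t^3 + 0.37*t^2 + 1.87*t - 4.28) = -4.51*t^5 - 9.03*t^4 - 3.24*t^3 + 3.22*t^2 + 7.35*t - 2.74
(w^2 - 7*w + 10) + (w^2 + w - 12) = 2*w^2 - 6*w - 2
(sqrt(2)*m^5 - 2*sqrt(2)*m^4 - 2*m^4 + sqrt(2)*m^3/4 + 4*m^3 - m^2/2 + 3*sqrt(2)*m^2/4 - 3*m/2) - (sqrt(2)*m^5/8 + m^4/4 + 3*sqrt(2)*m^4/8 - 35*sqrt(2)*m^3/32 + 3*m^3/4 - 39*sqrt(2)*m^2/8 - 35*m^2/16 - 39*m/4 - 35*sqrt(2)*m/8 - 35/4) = 7*sqrt(2)*m^5/8 - 19*sqrt(2)*m^4/8 - 9*m^4/4 + 43*sqrt(2)*m^3/32 + 13*m^3/4 + 27*m^2/16 + 45*sqrt(2)*m^2/8 + 35*sqrt(2)*m/8 + 33*m/4 + 35/4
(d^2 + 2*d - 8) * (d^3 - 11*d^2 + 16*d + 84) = d^5 - 9*d^4 - 14*d^3 + 204*d^2 + 40*d - 672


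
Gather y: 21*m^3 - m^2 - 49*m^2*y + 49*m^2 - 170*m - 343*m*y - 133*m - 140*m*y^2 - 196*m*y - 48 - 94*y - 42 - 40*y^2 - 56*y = 21*m^3 + 48*m^2 - 303*m + y^2*(-140*m - 40) + y*(-49*m^2 - 539*m - 150) - 90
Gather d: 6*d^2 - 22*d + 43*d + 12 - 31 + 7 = 6*d^2 + 21*d - 12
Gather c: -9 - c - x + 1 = -c - x - 8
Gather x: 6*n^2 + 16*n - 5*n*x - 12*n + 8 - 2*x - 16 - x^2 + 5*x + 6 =6*n^2 + 4*n - x^2 + x*(3 - 5*n) - 2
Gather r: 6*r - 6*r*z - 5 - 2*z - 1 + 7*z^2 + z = r*(6 - 6*z) + 7*z^2 - z - 6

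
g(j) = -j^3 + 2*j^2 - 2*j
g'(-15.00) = -737.00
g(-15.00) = 3855.00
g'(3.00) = -17.00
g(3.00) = -15.00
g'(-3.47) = -52.00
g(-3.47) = 72.80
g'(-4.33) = -75.57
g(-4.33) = 127.34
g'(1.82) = -4.66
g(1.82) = -3.04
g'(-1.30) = -12.27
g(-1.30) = 8.18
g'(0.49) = -0.76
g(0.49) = -0.62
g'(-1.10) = -10.03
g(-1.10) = 5.95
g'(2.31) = -8.77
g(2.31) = -6.27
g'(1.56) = -3.06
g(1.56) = -2.05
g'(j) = -3*j^2 + 4*j - 2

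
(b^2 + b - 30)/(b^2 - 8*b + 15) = (b + 6)/(b - 3)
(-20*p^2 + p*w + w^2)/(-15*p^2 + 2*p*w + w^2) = (4*p - w)/(3*p - w)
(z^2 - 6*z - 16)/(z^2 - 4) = (z - 8)/(z - 2)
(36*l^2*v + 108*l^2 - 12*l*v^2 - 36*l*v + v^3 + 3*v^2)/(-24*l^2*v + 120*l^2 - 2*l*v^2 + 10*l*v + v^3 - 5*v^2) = (-6*l*v - 18*l + v^2 + 3*v)/(4*l*v - 20*l + v^2 - 5*v)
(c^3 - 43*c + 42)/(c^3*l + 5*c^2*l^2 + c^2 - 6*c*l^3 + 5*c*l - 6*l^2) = (c^3 - 43*c + 42)/(c^3*l + 5*c^2*l^2 + c^2 - 6*c*l^3 + 5*c*l - 6*l^2)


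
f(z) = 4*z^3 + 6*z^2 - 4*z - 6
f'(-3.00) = 68.00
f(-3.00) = -48.00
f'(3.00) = 140.00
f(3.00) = 144.00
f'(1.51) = 41.48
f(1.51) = 15.41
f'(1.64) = 47.96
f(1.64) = 21.22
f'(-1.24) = -0.43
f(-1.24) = 0.56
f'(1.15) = 25.67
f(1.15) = 3.42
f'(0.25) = -0.25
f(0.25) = -6.56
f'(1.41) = 36.78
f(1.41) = 11.50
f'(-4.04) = 143.38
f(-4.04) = -155.67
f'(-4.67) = 201.67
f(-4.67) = -263.86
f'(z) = 12*z^2 + 12*z - 4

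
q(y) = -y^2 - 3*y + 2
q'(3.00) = -9.00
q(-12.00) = -106.00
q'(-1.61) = 0.22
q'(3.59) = -10.18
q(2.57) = -12.31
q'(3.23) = -9.46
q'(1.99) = -6.98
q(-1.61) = 4.24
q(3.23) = -18.12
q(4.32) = -29.62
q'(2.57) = -8.14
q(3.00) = -16.00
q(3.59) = -21.66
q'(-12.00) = 21.00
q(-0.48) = 3.21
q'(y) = -2*y - 3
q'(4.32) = -11.64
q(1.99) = -7.93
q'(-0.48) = -2.04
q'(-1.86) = 0.72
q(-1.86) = 4.12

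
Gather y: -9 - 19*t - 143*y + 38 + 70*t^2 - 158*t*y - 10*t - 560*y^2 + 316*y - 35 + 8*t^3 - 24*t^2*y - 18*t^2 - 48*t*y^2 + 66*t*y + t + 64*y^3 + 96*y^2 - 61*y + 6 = 8*t^3 + 52*t^2 - 28*t + 64*y^3 + y^2*(-48*t - 464) + y*(-24*t^2 - 92*t + 112)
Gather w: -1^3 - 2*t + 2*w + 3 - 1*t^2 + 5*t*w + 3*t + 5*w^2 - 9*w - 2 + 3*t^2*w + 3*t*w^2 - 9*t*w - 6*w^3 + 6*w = -t^2 + t - 6*w^3 + w^2*(3*t + 5) + w*(3*t^2 - 4*t - 1)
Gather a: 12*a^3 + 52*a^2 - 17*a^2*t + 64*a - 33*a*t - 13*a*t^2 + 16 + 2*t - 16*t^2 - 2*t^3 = 12*a^3 + a^2*(52 - 17*t) + a*(-13*t^2 - 33*t + 64) - 2*t^3 - 16*t^2 + 2*t + 16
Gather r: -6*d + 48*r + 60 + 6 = -6*d + 48*r + 66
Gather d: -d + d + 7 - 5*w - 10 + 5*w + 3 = 0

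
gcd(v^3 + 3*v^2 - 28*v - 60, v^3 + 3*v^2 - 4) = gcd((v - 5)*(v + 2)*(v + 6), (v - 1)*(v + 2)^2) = v + 2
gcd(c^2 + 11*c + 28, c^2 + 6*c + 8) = c + 4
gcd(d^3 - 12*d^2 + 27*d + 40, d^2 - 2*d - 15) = d - 5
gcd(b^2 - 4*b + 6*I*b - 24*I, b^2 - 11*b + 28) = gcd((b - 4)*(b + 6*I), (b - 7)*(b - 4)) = b - 4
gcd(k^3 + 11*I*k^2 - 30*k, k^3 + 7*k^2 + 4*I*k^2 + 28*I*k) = k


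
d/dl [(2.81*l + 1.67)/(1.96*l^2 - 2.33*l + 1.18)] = (-5.5076*l^2 - 6.5464*l + 7.2069)/(3.8416*l^4 - 9.1336*l^3 + 10.0545*l^2 - 5.4988*l + 1.3924)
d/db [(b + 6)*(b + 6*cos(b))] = b - (b + 6)*(6*sin(b) - 1) + 6*cos(b)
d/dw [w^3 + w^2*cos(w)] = w*(-w*sin(w) + 3*w + 2*cos(w))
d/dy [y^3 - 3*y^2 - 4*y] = 3*y^2 - 6*y - 4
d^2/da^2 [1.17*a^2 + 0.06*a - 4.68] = 2.34000000000000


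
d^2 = d^2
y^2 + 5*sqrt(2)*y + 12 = (y + 2*sqrt(2))*(y + 3*sqrt(2))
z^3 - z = z*(z - 1)*(z + 1)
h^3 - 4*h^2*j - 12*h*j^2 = h*(h - 6*j)*(h + 2*j)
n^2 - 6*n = n*(n - 6)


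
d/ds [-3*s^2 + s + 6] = 1 - 6*s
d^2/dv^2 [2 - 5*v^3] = -30*v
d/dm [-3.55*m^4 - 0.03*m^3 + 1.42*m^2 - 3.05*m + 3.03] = -14.2*m^3 - 0.09*m^2 + 2.84*m - 3.05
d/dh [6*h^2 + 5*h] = 12*h + 5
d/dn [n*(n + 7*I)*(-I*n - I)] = -3*I*n^2 + 2*n*(7 - I) + 7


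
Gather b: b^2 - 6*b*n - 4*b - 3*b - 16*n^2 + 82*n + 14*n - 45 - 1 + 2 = b^2 + b*(-6*n - 7) - 16*n^2 + 96*n - 44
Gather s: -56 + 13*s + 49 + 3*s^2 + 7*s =3*s^2 + 20*s - 7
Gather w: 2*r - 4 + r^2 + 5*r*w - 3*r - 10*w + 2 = r^2 - r + w*(5*r - 10) - 2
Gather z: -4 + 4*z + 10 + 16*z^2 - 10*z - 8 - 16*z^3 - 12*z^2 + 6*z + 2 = -16*z^3 + 4*z^2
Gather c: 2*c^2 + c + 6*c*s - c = 2*c^2 + 6*c*s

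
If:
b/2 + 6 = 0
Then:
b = -12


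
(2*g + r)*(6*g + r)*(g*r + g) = 12*g^3*r + 12*g^3 + 8*g^2*r^2 + 8*g^2*r + g*r^3 + g*r^2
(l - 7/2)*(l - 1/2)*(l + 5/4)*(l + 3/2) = l^4 - 5*l^3/4 - 59*l^2/8 - 43*l/16 + 105/32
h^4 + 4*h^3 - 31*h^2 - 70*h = h*(h - 5)*(h + 2)*(h + 7)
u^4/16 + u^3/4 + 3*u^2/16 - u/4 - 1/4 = (u/4 + 1/2)^2*(u - 1)*(u + 1)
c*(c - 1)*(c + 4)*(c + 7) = c^4 + 10*c^3 + 17*c^2 - 28*c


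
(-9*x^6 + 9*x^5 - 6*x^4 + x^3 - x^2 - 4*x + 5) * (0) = 0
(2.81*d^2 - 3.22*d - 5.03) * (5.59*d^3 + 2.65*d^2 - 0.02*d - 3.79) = 15.7079*d^5 - 10.5533*d^4 - 36.7069*d^3 - 23.915*d^2 + 12.3044*d + 19.0637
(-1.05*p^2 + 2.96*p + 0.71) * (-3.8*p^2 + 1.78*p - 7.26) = 3.99*p^4 - 13.117*p^3 + 10.1938*p^2 - 20.2258*p - 5.1546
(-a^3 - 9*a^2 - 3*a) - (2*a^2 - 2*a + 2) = -a^3 - 11*a^2 - a - 2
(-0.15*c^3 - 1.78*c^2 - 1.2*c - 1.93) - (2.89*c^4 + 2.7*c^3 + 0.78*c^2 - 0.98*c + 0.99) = -2.89*c^4 - 2.85*c^3 - 2.56*c^2 - 0.22*c - 2.92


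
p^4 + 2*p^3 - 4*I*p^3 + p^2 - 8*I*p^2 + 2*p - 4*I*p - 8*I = (p + 2)*(p - 4*I)*(p - I)*(p + I)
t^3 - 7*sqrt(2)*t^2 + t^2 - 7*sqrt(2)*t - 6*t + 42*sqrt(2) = (t - 2)*(t + 3)*(t - 7*sqrt(2))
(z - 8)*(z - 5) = z^2 - 13*z + 40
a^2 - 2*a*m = a*(a - 2*m)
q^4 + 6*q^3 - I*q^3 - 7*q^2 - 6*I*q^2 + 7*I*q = q*(q - 1)*(q + 7)*(q - I)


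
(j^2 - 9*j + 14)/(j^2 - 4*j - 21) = (j - 2)/(j + 3)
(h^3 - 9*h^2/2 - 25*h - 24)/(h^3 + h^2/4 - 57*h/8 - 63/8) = 4*(h^2 - 6*h - 16)/(4*h^2 - 5*h - 21)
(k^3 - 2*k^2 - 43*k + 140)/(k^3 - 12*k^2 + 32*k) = (k^2 + 2*k - 35)/(k*(k - 8))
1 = 1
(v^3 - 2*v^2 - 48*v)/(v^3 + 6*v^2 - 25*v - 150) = v*(v - 8)/(v^2 - 25)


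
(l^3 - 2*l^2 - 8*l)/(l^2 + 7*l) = (l^2 - 2*l - 8)/(l + 7)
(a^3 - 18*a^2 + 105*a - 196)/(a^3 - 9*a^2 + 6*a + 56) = (a - 7)/(a + 2)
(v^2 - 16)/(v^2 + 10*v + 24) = (v - 4)/(v + 6)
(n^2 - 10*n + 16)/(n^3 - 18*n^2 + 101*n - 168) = (n - 2)/(n^2 - 10*n + 21)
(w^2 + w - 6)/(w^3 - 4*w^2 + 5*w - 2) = (w + 3)/(w^2 - 2*w + 1)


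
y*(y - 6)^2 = y^3 - 12*y^2 + 36*y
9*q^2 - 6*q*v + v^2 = (-3*q + v)^2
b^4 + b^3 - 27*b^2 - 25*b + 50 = (b - 5)*(b - 1)*(b + 2)*(b + 5)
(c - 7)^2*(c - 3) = c^3 - 17*c^2 + 91*c - 147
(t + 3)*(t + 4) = t^2 + 7*t + 12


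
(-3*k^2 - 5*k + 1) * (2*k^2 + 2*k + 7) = -6*k^4 - 16*k^3 - 29*k^2 - 33*k + 7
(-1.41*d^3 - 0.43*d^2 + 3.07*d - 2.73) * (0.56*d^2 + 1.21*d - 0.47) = -0.7896*d^5 - 1.9469*d^4 + 1.8616*d^3 + 2.388*d^2 - 4.7462*d + 1.2831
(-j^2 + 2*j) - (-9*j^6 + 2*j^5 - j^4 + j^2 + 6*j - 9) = 9*j^6 - 2*j^5 + j^4 - 2*j^2 - 4*j + 9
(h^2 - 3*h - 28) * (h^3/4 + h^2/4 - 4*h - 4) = h^5/4 - h^4/2 - 47*h^3/4 + h^2 + 124*h + 112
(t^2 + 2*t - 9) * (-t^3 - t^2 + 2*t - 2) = -t^5 - 3*t^4 + 9*t^3 + 11*t^2 - 22*t + 18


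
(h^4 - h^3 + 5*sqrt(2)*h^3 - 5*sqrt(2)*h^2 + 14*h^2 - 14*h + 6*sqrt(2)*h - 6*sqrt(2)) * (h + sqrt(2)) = h^5 - h^4 + 6*sqrt(2)*h^4 - 6*sqrt(2)*h^3 + 24*h^3 - 24*h^2 + 20*sqrt(2)*h^2 - 20*sqrt(2)*h + 12*h - 12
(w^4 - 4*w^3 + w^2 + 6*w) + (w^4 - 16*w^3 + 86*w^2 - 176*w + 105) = 2*w^4 - 20*w^3 + 87*w^2 - 170*w + 105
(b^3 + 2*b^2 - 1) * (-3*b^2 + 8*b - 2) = -3*b^5 + 2*b^4 + 14*b^3 - b^2 - 8*b + 2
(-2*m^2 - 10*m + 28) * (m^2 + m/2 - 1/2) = -2*m^4 - 11*m^3 + 24*m^2 + 19*m - 14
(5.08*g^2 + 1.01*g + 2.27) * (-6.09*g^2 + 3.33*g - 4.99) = -30.9372*g^4 + 10.7655*g^3 - 35.8102*g^2 + 2.5192*g - 11.3273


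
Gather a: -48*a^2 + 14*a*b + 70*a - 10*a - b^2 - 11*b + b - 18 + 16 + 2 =-48*a^2 + a*(14*b + 60) - b^2 - 10*b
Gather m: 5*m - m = 4*m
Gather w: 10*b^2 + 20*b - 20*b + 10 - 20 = 10*b^2 - 10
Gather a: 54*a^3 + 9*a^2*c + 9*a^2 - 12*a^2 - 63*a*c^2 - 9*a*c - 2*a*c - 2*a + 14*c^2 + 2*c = 54*a^3 + a^2*(9*c - 3) + a*(-63*c^2 - 11*c - 2) + 14*c^2 + 2*c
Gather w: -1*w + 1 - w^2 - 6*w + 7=-w^2 - 7*w + 8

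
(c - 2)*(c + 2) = c^2 - 4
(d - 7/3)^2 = d^2 - 14*d/3 + 49/9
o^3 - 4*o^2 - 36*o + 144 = (o - 6)*(o - 4)*(o + 6)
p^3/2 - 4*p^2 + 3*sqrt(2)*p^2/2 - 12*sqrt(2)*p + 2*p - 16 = (p/2 + sqrt(2))*(p - 8)*(p + sqrt(2))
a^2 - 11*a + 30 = (a - 6)*(a - 5)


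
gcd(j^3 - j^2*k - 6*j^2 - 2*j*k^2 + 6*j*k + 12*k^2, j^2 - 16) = 1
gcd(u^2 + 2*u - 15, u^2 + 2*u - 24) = 1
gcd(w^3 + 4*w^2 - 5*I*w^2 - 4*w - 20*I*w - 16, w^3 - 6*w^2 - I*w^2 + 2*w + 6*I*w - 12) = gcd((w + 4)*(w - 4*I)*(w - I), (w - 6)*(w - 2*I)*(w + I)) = 1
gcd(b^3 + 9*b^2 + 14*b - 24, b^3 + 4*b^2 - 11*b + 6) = b^2 + 5*b - 6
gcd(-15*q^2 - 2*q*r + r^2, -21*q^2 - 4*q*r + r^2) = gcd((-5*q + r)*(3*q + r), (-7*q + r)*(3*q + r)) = 3*q + r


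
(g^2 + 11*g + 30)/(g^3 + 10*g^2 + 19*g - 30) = 1/(g - 1)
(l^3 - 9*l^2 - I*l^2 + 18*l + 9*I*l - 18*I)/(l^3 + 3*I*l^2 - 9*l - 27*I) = (l^2 - l*(6 + I) + 6*I)/(l^2 + 3*l*(1 + I) + 9*I)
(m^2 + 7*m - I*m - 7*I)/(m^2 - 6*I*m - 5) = (m + 7)/(m - 5*I)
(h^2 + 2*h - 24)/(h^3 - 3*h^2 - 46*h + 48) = (h - 4)/(h^2 - 9*h + 8)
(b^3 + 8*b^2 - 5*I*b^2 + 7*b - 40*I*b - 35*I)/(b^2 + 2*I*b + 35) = (b^2 + 8*b + 7)/(b + 7*I)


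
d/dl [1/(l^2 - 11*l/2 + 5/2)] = 2*(11 - 4*l)/(2*l^2 - 11*l + 5)^2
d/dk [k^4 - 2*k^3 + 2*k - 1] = 4*k^3 - 6*k^2 + 2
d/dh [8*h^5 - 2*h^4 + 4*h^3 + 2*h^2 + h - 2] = 40*h^4 - 8*h^3 + 12*h^2 + 4*h + 1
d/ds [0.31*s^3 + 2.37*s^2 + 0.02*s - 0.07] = 0.93*s^2 + 4.74*s + 0.02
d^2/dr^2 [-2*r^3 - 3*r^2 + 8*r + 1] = -12*r - 6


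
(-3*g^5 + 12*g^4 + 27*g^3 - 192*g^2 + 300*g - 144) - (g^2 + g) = -3*g^5 + 12*g^4 + 27*g^3 - 193*g^2 + 299*g - 144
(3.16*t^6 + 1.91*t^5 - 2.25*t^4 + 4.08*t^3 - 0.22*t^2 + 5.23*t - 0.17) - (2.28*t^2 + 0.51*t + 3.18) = 3.16*t^6 + 1.91*t^5 - 2.25*t^4 + 4.08*t^3 - 2.5*t^2 + 4.72*t - 3.35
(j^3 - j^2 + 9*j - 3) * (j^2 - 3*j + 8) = j^5 - 4*j^4 + 20*j^3 - 38*j^2 + 81*j - 24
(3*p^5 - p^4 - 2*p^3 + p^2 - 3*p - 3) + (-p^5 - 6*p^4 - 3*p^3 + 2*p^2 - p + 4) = 2*p^5 - 7*p^4 - 5*p^3 + 3*p^2 - 4*p + 1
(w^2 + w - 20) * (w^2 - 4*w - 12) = w^4 - 3*w^3 - 36*w^2 + 68*w + 240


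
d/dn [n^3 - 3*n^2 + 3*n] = 3*n^2 - 6*n + 3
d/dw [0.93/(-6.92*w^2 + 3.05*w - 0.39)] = (12.8712*w - 2.8365)/(6.92*w^2 - 3.05*w + 0.39)^2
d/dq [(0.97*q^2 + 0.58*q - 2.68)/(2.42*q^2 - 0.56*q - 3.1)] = (-1.9468*q^2 + 6.9572*q - 3.2988)/(5.8564*q^4 - 2.7104*q^3 - 14.6904*q^2 + 3.472*q + 9.61)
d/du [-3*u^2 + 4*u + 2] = 4 - 6*u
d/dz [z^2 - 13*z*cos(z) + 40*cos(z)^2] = 13*z*sin(z) + 2*z - 40*sin(2*z) - 13*cos(z)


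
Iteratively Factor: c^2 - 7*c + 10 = (c - 5)*(c - 2)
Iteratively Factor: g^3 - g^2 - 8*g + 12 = (g - 2)*(g^2 + g - 6) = (g - 2)*(g + 3)*(g - 2)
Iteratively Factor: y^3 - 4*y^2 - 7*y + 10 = (y + 2)*(y^2 - 6*y + 5) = (y - 1)*(y + 2)*(y - 5)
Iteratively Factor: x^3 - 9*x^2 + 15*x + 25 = (x + 1)*(x^2 - 10*x + 25) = (x - 5)*(x + 1)*(x - 5)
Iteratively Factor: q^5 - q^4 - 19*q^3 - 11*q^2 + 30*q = (q - 5)*(q^4 + 4*q^3 + q^2 - 6*q) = q*(q - 5)*(q^3 + 4*q^2 + q - 6) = q*(q - 5)*(q + 3)*(q^2 + q - 2) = q*(q - 5)*(q + 2)*(q + 3)*(q - 1)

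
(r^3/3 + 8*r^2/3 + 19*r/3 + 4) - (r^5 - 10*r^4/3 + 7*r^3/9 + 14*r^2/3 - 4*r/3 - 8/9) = -r^5 + 10*r^4/3 - 4*r^3/9 - 2*r^2 + 23*r/3 + 44/9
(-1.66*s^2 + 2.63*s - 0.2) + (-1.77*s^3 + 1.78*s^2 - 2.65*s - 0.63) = -1.77*s^3 + 0.12*s^2 - 0.02*s - 0.83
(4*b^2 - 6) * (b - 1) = 4*b^3 - 4*b^2 - 6*b + 6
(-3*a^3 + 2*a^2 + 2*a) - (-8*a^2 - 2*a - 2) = -3*a^3 + 10*a^2 + 4*a + 2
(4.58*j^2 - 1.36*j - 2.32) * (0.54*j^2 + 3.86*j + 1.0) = 2.4732*j^4 + 16.9444*j^3 - 1.9224*j^2 - 10.3152*j - 2.32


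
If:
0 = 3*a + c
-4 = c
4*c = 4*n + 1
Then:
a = 4/3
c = -4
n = -17/4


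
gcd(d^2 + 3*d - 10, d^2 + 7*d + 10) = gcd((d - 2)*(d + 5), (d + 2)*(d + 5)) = d + 5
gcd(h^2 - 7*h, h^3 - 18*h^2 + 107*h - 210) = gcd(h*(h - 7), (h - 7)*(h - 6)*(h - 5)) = h - 7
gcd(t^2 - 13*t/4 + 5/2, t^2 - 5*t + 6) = t - 2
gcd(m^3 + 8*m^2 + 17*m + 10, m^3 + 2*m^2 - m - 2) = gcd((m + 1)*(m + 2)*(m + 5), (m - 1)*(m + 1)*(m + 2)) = m^2 + 3*m + 2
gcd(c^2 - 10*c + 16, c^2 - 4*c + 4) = c - 2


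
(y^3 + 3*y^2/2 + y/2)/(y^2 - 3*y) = (2*y^2 + 3*y + 1)/(2*(y - 3))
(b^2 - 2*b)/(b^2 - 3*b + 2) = b/(b - 1)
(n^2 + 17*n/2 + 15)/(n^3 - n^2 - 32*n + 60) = (n + 5/2)/(n^2 - 7*n + 10)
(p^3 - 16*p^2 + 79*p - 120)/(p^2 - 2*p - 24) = (-p^3 + 16*p^2 - 79*p + 120)/(-p^2 + 2*p + 24)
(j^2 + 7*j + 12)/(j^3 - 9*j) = (j + 4)/(j*(j - 3))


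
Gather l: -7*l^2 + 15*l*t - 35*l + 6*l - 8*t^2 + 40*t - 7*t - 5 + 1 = -7*l^2 + l*(15*t - 29) - 8*t^2 + 33*t - 4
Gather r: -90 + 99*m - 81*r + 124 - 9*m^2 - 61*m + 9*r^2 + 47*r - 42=-9*m^2 + 38*m + 9*r^2 - 34*r - 8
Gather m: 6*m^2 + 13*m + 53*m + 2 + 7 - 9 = 6*m^2 + 66*m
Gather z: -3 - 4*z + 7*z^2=7*z^2 - 4*z - 3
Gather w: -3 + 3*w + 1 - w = 2*w - 2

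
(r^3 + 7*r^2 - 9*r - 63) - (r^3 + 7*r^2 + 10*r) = -19*r - 63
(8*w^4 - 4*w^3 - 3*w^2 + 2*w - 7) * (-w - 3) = -8*w^5 - 20*w^4 + 15*w^3 + 7*w^2 + w + 21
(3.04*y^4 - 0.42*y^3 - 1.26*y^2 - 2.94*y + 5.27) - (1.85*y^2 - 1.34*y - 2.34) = 3.04*y^4 - 0.42*y^3 - 3.11*y^2 - 1.6*y + 7.61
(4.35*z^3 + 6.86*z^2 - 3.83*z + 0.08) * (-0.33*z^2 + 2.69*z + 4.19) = -1.4355*z^5 + 9.4377*z^4 + 37.9438*z^3 + 18.4143*z^2 - 15.8325*z + 0.3352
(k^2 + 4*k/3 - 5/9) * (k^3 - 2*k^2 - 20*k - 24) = k^5 - 2*k^4/3 - 209*k^3/9 - 446*k^2/9 - 188*k/9 + 40/3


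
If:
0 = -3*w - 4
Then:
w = -4/3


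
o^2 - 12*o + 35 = (o - 7)*(o - 5)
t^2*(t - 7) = t^3 - 7*t^2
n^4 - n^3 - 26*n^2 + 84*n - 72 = (n - 3)*(n - 2)^2*(n + 6)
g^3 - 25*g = g*(g - 5)*(g + 5)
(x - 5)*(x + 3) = x^2 - 2*x - 15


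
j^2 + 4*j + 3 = (j + 1)*(j + 3)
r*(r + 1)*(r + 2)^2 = r^4 + 5*r^3 + 8*r^2 + 4*r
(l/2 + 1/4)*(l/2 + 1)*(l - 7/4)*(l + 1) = l^4/4 + 7*l^3/16 - 21*l^2/32 - 41*l/32 - 7/16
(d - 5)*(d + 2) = d^2 - 3*d - 10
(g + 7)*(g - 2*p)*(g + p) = g^3 - g^2*p + 7*g^2 - 2*g*p^2 - 7*g*p - 14*p^2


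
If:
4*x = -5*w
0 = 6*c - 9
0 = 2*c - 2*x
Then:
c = 3/2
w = -6/5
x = 3/2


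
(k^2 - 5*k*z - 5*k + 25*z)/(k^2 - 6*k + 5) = (k - 5*z)/(k - 1)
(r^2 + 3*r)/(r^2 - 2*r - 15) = r/(r - 5)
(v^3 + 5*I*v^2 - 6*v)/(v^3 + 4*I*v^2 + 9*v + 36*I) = v*(v + 2*I)/(v^2 + I*v + 12)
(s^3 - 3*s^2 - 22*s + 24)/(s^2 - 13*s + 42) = (s^2 + 3*s - 4)/(s - 7)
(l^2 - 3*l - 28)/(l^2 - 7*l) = (l + 4)/l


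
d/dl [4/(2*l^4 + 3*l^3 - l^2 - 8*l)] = 4*(-8*l^3 - 9*l^2 + 2*l + 8)/(l^2*(2*l^3 + 3*l^2 - l - 8)^2)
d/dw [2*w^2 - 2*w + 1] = 4*w - 2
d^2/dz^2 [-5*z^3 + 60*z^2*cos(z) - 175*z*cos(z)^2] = -60*z^2*cos(z) - 240*z*sin(z) + 350*z*cos(2*z) - 30*z + 350*sin(2*z) + 120*cos(z)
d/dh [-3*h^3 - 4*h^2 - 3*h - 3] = -9*h^2 - 8*h - 3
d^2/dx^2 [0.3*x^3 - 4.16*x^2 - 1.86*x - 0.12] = 1.8*x - 8.32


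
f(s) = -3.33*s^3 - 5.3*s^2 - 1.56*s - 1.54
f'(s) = -9.99*s^2 - 10.6*s - 1.56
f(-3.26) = 62.59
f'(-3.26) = -73.17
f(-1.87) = 4.62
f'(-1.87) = -16.67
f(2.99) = -142.60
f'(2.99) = -122.57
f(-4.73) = 239.66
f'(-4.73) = -174.93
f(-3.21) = 59.00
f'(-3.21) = -70.47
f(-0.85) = -2.00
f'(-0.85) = 0.23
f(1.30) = -19.84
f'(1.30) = -32.22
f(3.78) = -263.02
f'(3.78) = -184.37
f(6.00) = -920.98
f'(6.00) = -424.80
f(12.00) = -6537.70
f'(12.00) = -1567.32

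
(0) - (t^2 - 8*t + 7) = -t^2 + 8*t - 7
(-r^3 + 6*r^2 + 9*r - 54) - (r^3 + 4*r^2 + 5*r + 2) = -2*r^3 + 2*r^2 + 4*r - 56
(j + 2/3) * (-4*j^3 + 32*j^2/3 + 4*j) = -4*j^4 + 8*j^3 + 100*j^2/9 + 8*j/3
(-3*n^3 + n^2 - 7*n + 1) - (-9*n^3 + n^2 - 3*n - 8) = 6*n^3 - 4*n + 9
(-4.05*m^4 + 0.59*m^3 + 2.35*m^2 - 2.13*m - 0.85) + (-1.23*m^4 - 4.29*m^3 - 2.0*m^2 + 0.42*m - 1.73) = -5.28*m^4 - 3.7*m^3 + 0.35*m^2 - 1.71*m - 2.58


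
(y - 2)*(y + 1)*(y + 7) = y^3 + 6*y^2 - 9*y - 14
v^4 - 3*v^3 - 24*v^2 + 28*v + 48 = (v - 6)*(v - 2)*(v + 1)*(v + 4)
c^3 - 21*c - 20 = (c - 5)*(c + 1)*(c + 4)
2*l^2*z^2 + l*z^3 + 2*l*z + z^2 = z*(2*l + z)*(l*z + 1)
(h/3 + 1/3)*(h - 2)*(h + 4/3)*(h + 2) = h^4/3 + 7*h^3/9 - 8*h^2/9 - 28*h/9 - 16/9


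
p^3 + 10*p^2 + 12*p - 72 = (p - 2)*(p + 6)^2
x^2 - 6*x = x*(x - 6)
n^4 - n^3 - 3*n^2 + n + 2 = (n - 2)*(n - 1)*(n + 1)^2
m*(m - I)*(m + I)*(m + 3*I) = m^4 + 3*I*m^3 + m^2 + 3*I*m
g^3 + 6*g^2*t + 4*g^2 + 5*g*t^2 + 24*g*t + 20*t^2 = (g + 4)*(g + t)*(g + 5*t)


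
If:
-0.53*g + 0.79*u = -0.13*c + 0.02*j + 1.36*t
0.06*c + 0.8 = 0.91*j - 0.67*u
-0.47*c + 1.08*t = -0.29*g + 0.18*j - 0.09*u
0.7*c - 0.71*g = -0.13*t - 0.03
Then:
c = 1.11576026850685*u - 0.35257365950145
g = 1.14224704229397*u - 0.292927879920636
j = 0.809830347374078*u + 0.855874264208696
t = 0.230486246722502*u + 0.0678674377489518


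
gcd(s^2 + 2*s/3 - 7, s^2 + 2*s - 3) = s + 3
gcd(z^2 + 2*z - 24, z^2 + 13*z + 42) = z + 6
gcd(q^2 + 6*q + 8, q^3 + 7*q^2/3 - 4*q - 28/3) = q + 2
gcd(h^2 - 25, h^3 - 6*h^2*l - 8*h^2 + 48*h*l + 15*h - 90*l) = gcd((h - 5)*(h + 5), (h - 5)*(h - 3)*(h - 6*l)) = h - 5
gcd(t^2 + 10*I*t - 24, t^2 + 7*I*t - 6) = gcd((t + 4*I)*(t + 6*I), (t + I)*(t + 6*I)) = t + 6*I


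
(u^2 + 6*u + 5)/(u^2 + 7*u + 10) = (u + 1)/(u + 2)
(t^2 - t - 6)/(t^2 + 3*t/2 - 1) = 2*(t - 3)/(2*t - 1)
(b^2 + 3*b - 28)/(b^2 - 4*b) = (b + 7)/b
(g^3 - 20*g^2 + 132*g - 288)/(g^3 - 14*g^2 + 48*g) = (g - 6)/g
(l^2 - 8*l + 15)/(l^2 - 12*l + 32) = (l^2 - 8*l + 15)/(l^2 - 12*l + 32)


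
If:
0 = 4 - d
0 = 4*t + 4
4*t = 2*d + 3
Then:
No Solution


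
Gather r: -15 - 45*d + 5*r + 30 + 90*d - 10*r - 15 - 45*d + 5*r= 0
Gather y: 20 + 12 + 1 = 33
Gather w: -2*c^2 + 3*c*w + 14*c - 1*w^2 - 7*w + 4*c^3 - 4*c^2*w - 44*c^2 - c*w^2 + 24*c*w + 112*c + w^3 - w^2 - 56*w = 4*c^3 - 46*c^2 + 126*c + w^3 + w^2*(-c - 2) + w*(-4*c^2 + 27*c - 63)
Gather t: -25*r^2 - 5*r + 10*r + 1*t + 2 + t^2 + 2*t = -25*r^2 + 5*r + t^2 + 3*t + 2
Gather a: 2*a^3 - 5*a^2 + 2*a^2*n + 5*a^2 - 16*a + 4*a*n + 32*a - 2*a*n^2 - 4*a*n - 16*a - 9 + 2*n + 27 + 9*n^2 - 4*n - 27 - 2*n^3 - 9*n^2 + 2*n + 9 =2*a^3 + 2*a^2*n - 2*a*n^2 - 2*n^3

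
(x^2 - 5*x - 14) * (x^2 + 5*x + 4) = x^4 - 35*x^2 - 90*x - 56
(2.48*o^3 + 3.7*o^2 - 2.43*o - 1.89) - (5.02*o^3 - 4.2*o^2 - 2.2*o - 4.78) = -2.54*o^3 + 7.9*o^2 - 0.23*o + 2.89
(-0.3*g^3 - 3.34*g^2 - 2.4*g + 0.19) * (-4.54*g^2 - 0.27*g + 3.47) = 1.362*g^5 + 15.2446*g^4 + 10.7568*g^3 - 11.8044*g^2 - 8.3793*g + 0.6593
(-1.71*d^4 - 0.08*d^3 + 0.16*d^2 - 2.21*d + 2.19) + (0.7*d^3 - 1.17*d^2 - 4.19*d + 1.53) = -1.71*d^4 + 0.62*d^3 - 1.01*d^2 - 6.4*d + 3.72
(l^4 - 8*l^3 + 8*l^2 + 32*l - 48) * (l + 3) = l^5 - 5*l^4 - 16*l^3 + 56*l^2 + 48*l - 144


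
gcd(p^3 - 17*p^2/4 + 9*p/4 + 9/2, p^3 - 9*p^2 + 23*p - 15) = p - 3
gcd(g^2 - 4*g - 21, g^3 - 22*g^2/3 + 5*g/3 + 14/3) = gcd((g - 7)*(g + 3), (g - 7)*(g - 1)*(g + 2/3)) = g - 7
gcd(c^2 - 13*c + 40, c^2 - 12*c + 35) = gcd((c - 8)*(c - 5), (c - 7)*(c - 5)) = c - 5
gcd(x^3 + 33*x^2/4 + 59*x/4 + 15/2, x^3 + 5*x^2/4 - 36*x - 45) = x^2 + 29*x/4 + 15/2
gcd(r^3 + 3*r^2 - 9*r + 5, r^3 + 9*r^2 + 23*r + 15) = r + 5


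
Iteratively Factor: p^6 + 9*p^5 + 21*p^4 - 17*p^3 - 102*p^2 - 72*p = (p + 4)*(p^5 + 5*p^4 + p^3 - 21*p^2 - 18*p) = (p + 1)*(p + 4)*(p^4 + 4*p^3 - 3*p^2 - 18*p) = (p + 1)*(p + 3)*(p + 4)*(p^3 + p^2 - 6*p) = (p + 1)*(p + 3)^2*(p + 4)*(p^2 - 2*p) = p*(p + 1)*(p + 3)^2*(p + 4)*(p - 2)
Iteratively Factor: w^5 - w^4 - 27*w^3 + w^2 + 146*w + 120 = (w - 5)*(w^4 + 4*w^3 - 7*w^2 - 34*w - 24) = (w - 5)*(w - 3)*(w^3 + 7*w^2 + 14*w + 8) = (w - 5)*(w - 3)*(w + 4)*(w^2 + 3*w + 2) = (w - 5)*(w - 3)*(w + 1)*(w + 4)*(w + 2)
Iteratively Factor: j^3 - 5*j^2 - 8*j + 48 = (j - 4)*(j^2 - j - 12) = (j - 4)*(j + 3)*(j - 4)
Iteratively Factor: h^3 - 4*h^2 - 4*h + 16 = (h - 2)*(h^2 - 2*h - 8) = (h - 4)*(h - 2)*(h + 2)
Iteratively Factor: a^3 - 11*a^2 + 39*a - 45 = (a - 5)*(a^2 - 6*a + 9) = (a - 5)*(a - 3)*(a - 3)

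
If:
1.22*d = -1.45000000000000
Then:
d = -1.19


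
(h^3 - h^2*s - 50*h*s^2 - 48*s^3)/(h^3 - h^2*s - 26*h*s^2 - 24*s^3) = (-h^2 + 2*h*s + 48*s^2)/(-h^2 + 2*h*s + 24*s^2)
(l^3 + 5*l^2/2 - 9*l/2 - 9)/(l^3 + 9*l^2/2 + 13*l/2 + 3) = (l^2 + l - 6)/(l^2 + 3*l + 2)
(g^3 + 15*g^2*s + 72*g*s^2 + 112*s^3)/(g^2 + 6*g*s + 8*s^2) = (g^2 + 11*g*s + 28*s^2)/(g + 2*s)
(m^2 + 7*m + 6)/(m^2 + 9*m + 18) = (m + 1)/(m + 3)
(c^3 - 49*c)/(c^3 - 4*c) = (c^2 - 49)/(c^2 - 4)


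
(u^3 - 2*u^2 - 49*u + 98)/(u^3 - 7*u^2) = 1 + 5/u - 14/u^2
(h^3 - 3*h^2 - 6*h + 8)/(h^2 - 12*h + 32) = (h^2 + h - 2)/(h - 8)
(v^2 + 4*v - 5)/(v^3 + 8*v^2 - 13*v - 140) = (v - 1)/(v^2 + 3*v - 28)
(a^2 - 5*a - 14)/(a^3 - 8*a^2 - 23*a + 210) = (a + 2)/(a^2 - a - 30)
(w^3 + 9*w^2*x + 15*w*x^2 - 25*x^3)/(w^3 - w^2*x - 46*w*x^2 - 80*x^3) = (-w^2 - 4*w*x + 5*x^2)/(-w^2 + 6*w*x + 16*x^2)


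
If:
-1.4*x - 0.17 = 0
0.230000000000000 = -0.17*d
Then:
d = -1.35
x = -0.12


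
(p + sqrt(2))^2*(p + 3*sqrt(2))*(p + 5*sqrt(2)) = p^4 + 10*sqrt(2)*p^3 + 64*p^2 + 76*sqrt(2)*p + 60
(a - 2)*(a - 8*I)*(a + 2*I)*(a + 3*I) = a^4 - 2*a^3 - 3*I*a^3 + 34*a^2 + 6*I*a^2 - 68*a + 48*I*a - 96*I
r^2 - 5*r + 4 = (r - 4)*(r - 1)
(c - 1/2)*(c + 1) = c^2 + c/2 - 1/2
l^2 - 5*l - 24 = (l - 8)*(l + 3)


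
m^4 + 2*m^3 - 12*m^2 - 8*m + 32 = (m - 2)^2*(m + 2)*(m + 4)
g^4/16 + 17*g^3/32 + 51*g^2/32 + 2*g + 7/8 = (g/4 + 1/4)*(g/4 + 1/2)*(g + 2)*(g + 7/2)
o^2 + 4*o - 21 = (o - 3)*(o + 7)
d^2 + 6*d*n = d*(d + 6*n)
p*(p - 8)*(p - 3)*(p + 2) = p^4 - 9*p^3 + 2*p^2 + 48*p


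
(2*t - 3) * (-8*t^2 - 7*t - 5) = -16*t^3 + 10*t^2 + 11*t + 15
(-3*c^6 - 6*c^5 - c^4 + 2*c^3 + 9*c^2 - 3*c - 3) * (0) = 0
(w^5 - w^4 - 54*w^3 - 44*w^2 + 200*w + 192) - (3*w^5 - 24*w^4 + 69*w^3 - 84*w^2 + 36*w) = -2*w^5 + 23*w^4 - 123*w^3 + 40*w^2 + 164*w + 192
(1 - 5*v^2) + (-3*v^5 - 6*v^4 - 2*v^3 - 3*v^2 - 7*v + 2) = -3*v^5 - 6*v^4 - 2*v^3 - 8*v^2 - 7*v + 3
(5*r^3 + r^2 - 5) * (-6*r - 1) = -30*r^4 - 11*r^3 - r^2 + 30*r + 5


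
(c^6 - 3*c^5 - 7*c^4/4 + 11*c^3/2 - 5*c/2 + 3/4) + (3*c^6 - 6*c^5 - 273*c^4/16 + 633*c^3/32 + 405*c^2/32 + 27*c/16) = 4*c^6 - 9*c^5 - 301*c^4/16 + 809*c^3/32 + 405*c^2/32 - 13*c/16 + 3/4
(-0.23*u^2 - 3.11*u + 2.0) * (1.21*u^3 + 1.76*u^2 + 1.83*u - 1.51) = -0.2783*u^5 - 4.1679*u^4 - 3.4745*u^3 - 1.824*u^2 + 8.3561*u - 3.02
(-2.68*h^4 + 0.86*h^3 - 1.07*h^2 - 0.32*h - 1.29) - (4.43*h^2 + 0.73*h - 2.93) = -2.68*h^4 + 0.86*h^3 - 5.5*h^2 - 1.05*h + 1.64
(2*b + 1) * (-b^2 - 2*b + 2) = -2*b^3 - 5*b^2 + 2*b + 2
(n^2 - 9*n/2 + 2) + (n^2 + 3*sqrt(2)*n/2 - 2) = 2*n^2 - 9*n/2 + 3*sqrt(2)*n/2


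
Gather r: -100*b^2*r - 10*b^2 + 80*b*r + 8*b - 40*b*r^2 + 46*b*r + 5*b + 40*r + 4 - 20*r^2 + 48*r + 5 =-10*b^2 + 13*b + r^2*(-40*b - 20) + r*(-100*b^2 + 126*b + 88) + 9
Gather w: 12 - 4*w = 12 - 4*w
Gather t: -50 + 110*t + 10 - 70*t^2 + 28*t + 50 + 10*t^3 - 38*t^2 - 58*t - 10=10*t^3 - 108*t^2 + 80*t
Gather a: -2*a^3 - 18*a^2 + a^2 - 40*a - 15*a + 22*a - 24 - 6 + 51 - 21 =-2*a^3 - 17*a^2 - 33*a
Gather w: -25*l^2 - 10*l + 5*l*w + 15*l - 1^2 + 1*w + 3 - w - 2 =-25*l^2 + 5*l*w + 5*l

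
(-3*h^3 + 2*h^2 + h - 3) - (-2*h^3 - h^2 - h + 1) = -h^3 + 3*h^2 + 2*h - 4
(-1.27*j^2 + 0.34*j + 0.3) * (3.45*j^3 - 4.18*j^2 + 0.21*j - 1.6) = -4.3815*j^5 + 6.4816*j^4 - 0.6529*j^3 + 0.8494*j^2 - 0.481*j - 0.48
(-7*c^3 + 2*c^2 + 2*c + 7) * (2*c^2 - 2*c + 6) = -14*c^5 + 18*c^4 - 42*c^3 + 22*c^2 - 2*c + 42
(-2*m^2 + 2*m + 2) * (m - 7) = -2*m^3 + 16*m^2 - 12*m - 14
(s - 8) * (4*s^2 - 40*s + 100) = 4*s^3 - 72*s^2 + 420*s - 800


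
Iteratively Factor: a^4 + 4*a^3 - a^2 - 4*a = (a + 1)*(a^3 + 3*a^2 - 4*a) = a*(a + 1)*(a^2 + 3*a - 4) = a*(a - 1)*(a + 1)*(a + 4)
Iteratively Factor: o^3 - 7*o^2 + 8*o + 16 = (o - 4)*(o^2 - 3*o - 4) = (o - 4)*(o + 1)*(o - 4)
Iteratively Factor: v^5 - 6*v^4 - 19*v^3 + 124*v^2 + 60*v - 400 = (v + 2)*(v^4 - 8*v^3 - 3*v^2 + 130*v - 200) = (v - 5)*(v + 2)*(v^3 - 3*v^2 - 18*v + 40) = (v - 5)*(v + 2)*(v + 4)*(v^2 - 7*v + 10) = (v - 5)*(v - 2)*(v + 2)*(v + 4)*(v - 5)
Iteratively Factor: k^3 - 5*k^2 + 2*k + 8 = (k - 2)*(k^2 - 3*k - 4) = (k - 4)*(k - 2)*(k + 1)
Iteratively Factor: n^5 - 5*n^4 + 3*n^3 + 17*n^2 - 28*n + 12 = (n - 1)*(n^4 - 4*n^3 - n^2 + 16*n - 12) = (n - 1)^2*(n^3 - 3*n^2 - 4*n + 12) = (n - 2)*(n - 1)^2*(n^2 - n - 6) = (n - 2)*(n - 1)^2*(n + 2)*(n - 3)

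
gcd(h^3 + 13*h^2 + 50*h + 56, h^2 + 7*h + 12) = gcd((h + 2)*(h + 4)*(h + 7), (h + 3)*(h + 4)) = h + 4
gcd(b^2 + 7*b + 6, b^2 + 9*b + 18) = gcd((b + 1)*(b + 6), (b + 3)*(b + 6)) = b + 6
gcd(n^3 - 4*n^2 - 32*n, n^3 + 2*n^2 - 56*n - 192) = n^2 - 4*n - 32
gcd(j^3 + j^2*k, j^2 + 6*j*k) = j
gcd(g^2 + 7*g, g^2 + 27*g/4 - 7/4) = g + 7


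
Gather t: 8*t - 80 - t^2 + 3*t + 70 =-t^2 + 11*t - 10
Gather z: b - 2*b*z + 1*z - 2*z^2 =b - 2*z^2 + z*(1 - 2*b)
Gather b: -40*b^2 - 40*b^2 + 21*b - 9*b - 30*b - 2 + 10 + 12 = -80*b^2 - 18*b + 20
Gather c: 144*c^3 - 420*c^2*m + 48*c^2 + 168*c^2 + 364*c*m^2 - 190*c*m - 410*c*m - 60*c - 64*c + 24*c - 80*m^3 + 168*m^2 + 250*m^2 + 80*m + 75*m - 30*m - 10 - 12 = 144*c^3 + c^2*(216 - 420*m) + c*(364*m^2 - 600*m - 100) - 80*m^3 + 418*m^2 + 125*m - 22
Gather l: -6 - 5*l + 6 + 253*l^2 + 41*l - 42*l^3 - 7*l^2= -42*l^3 + 246*l^2 + 36*l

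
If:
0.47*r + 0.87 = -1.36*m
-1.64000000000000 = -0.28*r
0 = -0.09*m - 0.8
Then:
No Solution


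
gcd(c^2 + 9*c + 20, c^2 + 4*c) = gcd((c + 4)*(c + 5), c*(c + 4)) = c + 4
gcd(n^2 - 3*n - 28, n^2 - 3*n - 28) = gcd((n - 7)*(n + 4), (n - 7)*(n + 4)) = n^2 - 3*n - 28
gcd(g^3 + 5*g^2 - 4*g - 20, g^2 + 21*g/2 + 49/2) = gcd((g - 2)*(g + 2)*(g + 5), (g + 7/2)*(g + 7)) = 1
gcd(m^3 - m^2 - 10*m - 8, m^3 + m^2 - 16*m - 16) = m^2 - 3*m - 4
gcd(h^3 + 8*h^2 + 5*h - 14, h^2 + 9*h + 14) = h^2 + 9*h + 14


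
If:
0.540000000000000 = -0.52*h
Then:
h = -1.04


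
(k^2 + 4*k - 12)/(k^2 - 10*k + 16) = (k + 6)/(k - 8)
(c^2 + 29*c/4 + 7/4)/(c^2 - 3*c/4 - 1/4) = (c + 7)/(c - 1)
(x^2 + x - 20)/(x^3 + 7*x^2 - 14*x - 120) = 1/(x + 6)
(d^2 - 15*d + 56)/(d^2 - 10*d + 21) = (d - 8)/(d - 3)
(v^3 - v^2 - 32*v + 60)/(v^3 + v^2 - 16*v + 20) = (v^2 + v - 30)/(v^2 + 3*v - 10)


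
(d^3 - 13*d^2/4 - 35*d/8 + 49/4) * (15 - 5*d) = -5*d^4 + 125*d^3/4 - 215*d^2/8 - 1015*d/8 + 735/4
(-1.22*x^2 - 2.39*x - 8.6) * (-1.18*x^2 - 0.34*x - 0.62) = 1.4396*x^4 + 3.235*x^3 + 11.717*x^2 + 4.4058*x + 5.332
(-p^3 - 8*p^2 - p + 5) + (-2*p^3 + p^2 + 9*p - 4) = -3*p^3 - 7*p^2 + 8*p + 1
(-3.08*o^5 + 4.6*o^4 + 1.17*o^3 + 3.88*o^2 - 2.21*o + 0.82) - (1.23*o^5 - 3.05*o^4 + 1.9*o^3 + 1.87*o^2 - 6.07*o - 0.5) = -4.31*o^5 + 7.65*o^4 - 0.73*o^3 + 2.01*o^2 + 3.86*o + 1.32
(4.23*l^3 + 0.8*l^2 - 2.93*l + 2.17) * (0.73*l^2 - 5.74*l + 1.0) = 3.0879*l^5 - 23.6962*l^4 - 2.5009*l^3 + 19.2023*l^2 - 15.3858*l + 2.17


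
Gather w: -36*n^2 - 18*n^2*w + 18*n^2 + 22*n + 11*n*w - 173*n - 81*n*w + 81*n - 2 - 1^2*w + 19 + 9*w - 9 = -18*n^2 - 70*n + w*(-18*n^2 - 70*n + 8) + 8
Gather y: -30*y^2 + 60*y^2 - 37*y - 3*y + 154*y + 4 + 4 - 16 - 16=30*y^2 + 114*y - 24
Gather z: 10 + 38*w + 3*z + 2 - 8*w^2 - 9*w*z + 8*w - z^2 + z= -8*w^2 + 46*w - z^2 + z*(4 - 9*w) + 12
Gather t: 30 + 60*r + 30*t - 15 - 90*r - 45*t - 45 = -30*r - 15*t - 30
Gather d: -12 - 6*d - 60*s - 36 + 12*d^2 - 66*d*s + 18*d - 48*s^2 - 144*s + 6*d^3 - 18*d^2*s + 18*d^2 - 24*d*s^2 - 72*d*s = 6*d^3 + d^2*(30 - 18*s) + d*(-24*s^2 - 138*s + 12) - 48*s^2 - 204*s - 48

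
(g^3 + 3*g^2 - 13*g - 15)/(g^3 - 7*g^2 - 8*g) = (g^2 + 2*g - 15)/(g*(g - 8))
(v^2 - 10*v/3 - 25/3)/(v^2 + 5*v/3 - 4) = (3*v^2 - 10*v - 25)/(3*v^2 + 5*v - 12)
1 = 1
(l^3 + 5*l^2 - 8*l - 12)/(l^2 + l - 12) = (l^3 + 5*l^2 - 8*l - 12)/(l^2 + l - 12)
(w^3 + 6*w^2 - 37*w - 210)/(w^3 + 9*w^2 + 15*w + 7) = (w^2 - w - 30)/(w^2 + 2*w + 1)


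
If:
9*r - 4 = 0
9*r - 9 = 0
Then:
No Solution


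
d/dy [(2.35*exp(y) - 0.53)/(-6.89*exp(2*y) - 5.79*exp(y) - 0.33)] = (16.1915*exp(2*y) - 7.3034*exp(y) - 3.8442)*exp(y)/(47.4721*exp(4*y) + 79.7862*exp(3*y) + 38.0715*exp(2*y) + 3.8214*exp(y) + 0.1089)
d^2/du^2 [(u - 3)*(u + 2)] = 2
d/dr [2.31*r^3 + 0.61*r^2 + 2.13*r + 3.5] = 6.93*r^2 + 1.22*r + 2.13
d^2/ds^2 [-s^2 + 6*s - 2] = -2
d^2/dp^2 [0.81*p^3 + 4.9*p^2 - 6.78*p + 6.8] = 4.86*p + 9.8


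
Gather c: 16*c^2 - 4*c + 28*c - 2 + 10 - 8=16*c^2 + 24*c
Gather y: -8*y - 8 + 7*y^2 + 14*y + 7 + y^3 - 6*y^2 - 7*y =y^3 + y^2 - y - 1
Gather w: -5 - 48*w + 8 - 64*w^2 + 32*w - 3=-64*w^2 - 16*w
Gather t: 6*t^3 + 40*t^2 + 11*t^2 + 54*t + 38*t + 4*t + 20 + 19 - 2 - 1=6*t^3 + 51*t^2 + 96*t + 36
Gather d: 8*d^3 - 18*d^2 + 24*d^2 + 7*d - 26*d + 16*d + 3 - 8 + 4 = 8*d^3 + 6*d^2 - 3*d - 1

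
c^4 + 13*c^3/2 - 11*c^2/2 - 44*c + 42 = (c - 2)*(c - 1)*(c + 7/2)*(c + 6)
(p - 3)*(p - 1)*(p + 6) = p^3 + 2*p^2 - 21*p + 18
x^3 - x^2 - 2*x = x*(x - 2)*(x + 1)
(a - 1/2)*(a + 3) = a^2 + 5*a/2 - 3/2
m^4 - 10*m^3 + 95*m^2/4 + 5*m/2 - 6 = (m - 6)*(m - 4)*(m - 1/2)*(m + 1/2)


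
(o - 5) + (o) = 2*o - 5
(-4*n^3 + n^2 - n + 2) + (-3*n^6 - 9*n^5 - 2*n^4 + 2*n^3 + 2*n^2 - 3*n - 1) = -3*n^6 - 9*n^5 - 2*n^4 - 2*n^3 + 3*n^2 - 4*n + 1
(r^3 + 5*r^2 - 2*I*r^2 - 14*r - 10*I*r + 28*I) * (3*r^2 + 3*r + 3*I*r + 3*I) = 3*r^5 + 18*r^4 - 3*I*r^4 - 21*r^3 - 18*I*r^3 - 6*r^2 + 27*I*r^2 - 54*r + 42*I*r - 84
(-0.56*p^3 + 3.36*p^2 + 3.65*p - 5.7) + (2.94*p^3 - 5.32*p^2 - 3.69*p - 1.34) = 2.38*p^3 - 1.96*p^2 - 0.04*p - 7.04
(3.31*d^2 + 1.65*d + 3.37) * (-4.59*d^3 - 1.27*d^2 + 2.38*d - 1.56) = -15.1929*d^5 - 11.7772*d^4 - 9.686*d^3 - 5.5165*d^2 + 5.4466*d - 5.2572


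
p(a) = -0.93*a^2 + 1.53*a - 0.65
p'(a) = 1.53 - 1.86*a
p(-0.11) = -0.83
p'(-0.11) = 1.73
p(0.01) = -0.63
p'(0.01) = 1.51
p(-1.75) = -6.18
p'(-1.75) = 4.78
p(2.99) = -4.39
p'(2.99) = -4.03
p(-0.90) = -2.78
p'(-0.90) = 3.20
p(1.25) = -0.19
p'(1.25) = -0.80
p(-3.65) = -18.62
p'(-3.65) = 8.32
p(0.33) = -0.25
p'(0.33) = 0.92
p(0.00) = -0.65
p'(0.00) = 1.53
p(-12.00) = -152.93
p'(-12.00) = 23.85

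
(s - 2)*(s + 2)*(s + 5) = s^3 + 5*s^2 - 4*s - 20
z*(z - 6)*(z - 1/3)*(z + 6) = z^4 - z^3/3 - 36*z^2 + 12*z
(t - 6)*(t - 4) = t^2 - 10*t + 24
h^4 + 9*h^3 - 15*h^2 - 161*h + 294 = (h - 3)*(h - 2)*(h + 7)^2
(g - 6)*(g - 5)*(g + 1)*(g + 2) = g^4 - 8*g^3 - g^2 + 68*g + 60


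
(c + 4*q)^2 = c^2 + 8*c*q + 16*q^2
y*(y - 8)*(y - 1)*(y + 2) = y^4 - 7*y^3 - 10*y^2 + 16*y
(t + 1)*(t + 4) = t^2 + 5*t + 4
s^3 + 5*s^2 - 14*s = s*(s - 2)*(s + 7)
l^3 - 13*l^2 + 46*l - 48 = (l - 8)*(l - 3)*(l - 2)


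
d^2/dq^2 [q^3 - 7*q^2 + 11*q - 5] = 6*q - 14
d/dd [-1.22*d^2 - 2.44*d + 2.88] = -2.44*d - 2.44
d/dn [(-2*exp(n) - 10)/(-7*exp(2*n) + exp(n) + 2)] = 2*(-(exp(n) + 5)*(14*exp(n) - 1) + 7*exp(2*n) - exp(n) - 2)*exp(n)/(-7*exp(2*n) + exp(n) + 2)^2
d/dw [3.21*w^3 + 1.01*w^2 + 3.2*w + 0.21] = 9.63*w^2 + 2.02*w + 3.2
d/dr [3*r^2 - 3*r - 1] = 6*r - 3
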